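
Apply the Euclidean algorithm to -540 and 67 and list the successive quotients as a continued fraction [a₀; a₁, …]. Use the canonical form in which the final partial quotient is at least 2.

Run the Euclidean algorithm, recording each quotient:
⌊-540/67⌋ = -9, remainder 63
⌊67/63⌋ = 1, remainder 4
⌊63/4⌋ = 15, remainder 3
⌊4/3⌋ = 1, remainder 1
⌊3/1⌋ = 3, remainder 0

[-9; 1, 15, 1, 3]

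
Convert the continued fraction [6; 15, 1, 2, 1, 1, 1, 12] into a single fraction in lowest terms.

13255/2186

Start with 12.
1 + 1/(12/1) = 1 + 1/12 = 13/12
1 + 1/(13/12) = 1 + 12/13 = 25/13
1 + 1/(25/13) = 1 + 13/25 = 38/25
2 + 1/(38/25) = 2 + 25/38 = 101/38
1 + 1/(101/38) = 1 + 38/101 = 139/101
15 + 1/(139/101) = 15 + 101/139 = 2186/139
6 + 1/(2186/139) = 6 + 139/2186 = 13255/2186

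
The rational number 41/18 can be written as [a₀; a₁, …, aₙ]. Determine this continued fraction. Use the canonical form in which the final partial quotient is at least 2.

[2; 3, 1, 1, 2]

41 = 2·18 + 5, so a_0 = 2
18 = 3·5 + 3, so a_1 = 3
5 = 1·3 + 2, so a_2 = 1
3 = 1·2 + 1, so a_3 = 1
2 = 2·1 + 0, so a_4 = 2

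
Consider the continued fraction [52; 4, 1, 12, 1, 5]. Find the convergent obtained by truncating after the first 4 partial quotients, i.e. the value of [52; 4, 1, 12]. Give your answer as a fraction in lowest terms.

3341/64

Start with 12.
1 + 1/(12/1) = 1 + 1/12 = 13/12
4 + 1/(13/12) = 4 + 12/13 = 64/13
52 + 1/(64/13) = 52 + 13/64 = 3341/64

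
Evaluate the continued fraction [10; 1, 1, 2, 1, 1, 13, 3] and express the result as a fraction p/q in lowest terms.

a_0 = 10: 10/1
a_1 = 1: 11/1
a_2 = 1: 21/2
a_3 = 2: 53/5
a_4 = 1: 74/7
a_5 = 1: 127/12
a_6 = 13: 1725/163
a_7 = 3: 5302/501

5302/501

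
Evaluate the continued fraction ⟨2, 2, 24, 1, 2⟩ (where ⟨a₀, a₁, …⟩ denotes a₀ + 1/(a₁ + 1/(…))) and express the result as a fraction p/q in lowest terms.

376/151

a_0 = 2: 2/1
a_1 = 2: 5/2
a_2 = 24: 122/49
a_3 = 1: 127/51
a_4 = 2: 376/151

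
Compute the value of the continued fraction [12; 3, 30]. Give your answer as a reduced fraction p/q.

1122/91

Collapse the nested fraction from the inside out:
Start with 30.
3 + 1/(30/1) = 3 + 1/30 = 91/30
12 + 1/(91/30) = 12 + 30/91 = 1122/91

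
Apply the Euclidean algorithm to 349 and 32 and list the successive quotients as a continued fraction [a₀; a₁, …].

[10; 1, 9, 1, 2]

349 ÷ 32 → quotient 10, remainder 29
32 ÷ 29 → quotient 1, remainder 3
29 ÷ 3 → quotient 9, remainder 2
3 ÷ 2 → quotient 1, remainder 1
2 ÷ 1 → quotient 2, remainder 0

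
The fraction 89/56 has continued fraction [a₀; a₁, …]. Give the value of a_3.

2

Run the Euclidean algorithm, recording each quotient:
89 ÷ 56 → quotient 1, remainder 33
56 ÷ 33 → quotient 1, remainder 23
33 ÷ 23 → quotient 1, remainder 10
23 ÷ 10 → quotient 2, remainder 3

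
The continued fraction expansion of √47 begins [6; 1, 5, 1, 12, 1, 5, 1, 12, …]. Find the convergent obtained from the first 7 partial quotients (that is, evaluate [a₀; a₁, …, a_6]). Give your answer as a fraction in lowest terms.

Start with 5.
1 + 1/(5/1) = 1 + 1/5 = 6/5
12 + 1/(6/5) = 12 + 5/6 = 77/6
1 + 1/(77/6) = 1 + 6/77 = 83/77
5 + 1/(83/77) = 5 + 77/83 = 492/83
1 + 1/(492/83) = 1 + 83/492 = 575/492
6 + 1/(575/492) = 6 + 492/575 = 3942/575

3942/575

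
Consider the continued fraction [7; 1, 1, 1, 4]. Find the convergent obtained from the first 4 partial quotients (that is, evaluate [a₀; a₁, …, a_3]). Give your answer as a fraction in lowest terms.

23/3

Build up convergents one term at a time:
a_0 = 7: 7/1
a_1 = 1: 8/1
a_2 = 1: 15/2
a_3 = 1: 23/3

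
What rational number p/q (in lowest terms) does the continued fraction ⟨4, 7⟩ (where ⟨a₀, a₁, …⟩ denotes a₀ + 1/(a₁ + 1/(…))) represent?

Compute successive convergents:
a_0 = 4: 4/1
a_1 = 7: 29/7

29/7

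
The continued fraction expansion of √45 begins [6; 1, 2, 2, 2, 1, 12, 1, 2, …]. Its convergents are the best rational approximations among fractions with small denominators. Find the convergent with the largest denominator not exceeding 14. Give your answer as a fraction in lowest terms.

47/7

List convergents until the denominator exceeds the bound:
a_0 = 6: 6/1  (≤ bound)
a_1 = 1: 7/1  (≤ bound)
a_2 = 2: 20/3  (≤ bound)
a_3 = 2: 47/7  (≤ bound)
a_4 = 2: 114/17  (> 14, stop)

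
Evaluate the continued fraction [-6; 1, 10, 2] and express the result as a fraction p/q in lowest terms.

-117/23

Starting at the tail and folding back:
Start with 2.
10 + 1/(2/1) = 10 + 1/2 = 21/2
1 + 1/(21/2) = 1 + 2/21 = 23/21
-6 + 1/(23/21) = -6 + 21/23 = -117/23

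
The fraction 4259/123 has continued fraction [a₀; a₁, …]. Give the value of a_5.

15

4259 = 34·123 + 77, so a_0 = 34
123 = 1·77 + 46, so a_1 = 1
77 = 1·46 + 31, so a_2 = 1
46 = 1·31 + 15, so a_3 = 1
31 = 2·15 + 1, so a_4 = 2
15 = 15·1 + 0, so a_5 = 15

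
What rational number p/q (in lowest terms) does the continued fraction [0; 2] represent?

Start with 2.
0 + 1/(2/1) = 0 + 1/2 = 1/2

1/2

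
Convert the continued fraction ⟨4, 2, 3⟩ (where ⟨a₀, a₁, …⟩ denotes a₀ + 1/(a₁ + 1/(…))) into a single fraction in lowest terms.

a_0 = 4: 4/1
a_1 = 2: 9/2
a_2 = 3: 31/7

31/7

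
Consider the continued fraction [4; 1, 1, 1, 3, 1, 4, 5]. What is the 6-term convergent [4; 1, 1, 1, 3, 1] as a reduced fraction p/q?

Starting at the tail and folding back:
Start with 1.
3 + 1/(1/1) = 3 + 1/1 = 4/1
1 + 1/(4/1) = 1 + 1/4 = 5/4
1 + 1/(5/4) = 1 + 4/5 = 9/5
1 + 1/(9/5) = 1 + 5/9 = 14/9
4 + 1/(14/9) = 4 + 9/14 = 65/14

65/14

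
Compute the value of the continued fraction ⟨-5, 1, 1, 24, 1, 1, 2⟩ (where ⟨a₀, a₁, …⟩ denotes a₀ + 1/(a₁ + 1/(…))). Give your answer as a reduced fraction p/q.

Starting at the tail and folding back:
Start with 2.
1 + 1/(2/1) = 1 + 1/2 = 3/2
1 + 1/(3/2) = 1 + 2/3 = 5/3
24 + 1/(5/3) = 24 + 3/5 = 123/5
1 + 1/(123/5) = 1 + 5/123 = 128/123
1 + 1/(128/123) = 1 + 123/128 = 251/128
-5 + 1/(251/128) = -5 + 128/251 = -1127/251

-1127/251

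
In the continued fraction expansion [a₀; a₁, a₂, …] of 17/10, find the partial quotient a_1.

1

17 = 1·10 + 7, so a_0 = 1
10 = 1·7 + 3, so a_1 = 1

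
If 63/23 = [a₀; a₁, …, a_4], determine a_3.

⌊63/23⌋ = 2, remainder 17
⌊23/17⌋ = 1, remainder 6
⌊17/6⌋ = 2, remainder 5
⌊6/5⌋ = 1, remainder 1

1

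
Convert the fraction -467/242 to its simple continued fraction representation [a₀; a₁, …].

Apply division with remainder until the remainder is 0:
-467 = -2·242 + 17, so a_0 = -2
242 = 14·17 + 4, so a_1 = 14
17 = 4·4 + 1, so a_2 = 4
4 = 4·1 + 0, so a_3 = 4

[-2; 14, 4, 4]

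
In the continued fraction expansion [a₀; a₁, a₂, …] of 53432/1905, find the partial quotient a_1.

20

⌊53432/1905⌋ = 28, remainder 92
⌊1905/92⌋ = 20, remainder 65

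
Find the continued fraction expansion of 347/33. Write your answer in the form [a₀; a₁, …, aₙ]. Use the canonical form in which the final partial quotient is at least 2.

Run the Euclidean algorithm, recording each quotient:
347 = 10·33 + 17, so a_0 = 10
33 = 1·17 + 16, so a_1 = 1
17 = 1·16 + 1, so a_2 = 1
16 = 16·1 + 0, so a_3 = 16

[10; 1, 1, 16]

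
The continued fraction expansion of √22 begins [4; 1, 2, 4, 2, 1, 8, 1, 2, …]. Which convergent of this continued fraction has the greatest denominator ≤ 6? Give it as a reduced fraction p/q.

a_0 = 4: 4/1  (≤ bound)
a_1 = 1: 5/1  (≤ bound)
a_2 = 2: 14/3  (≤ bound)
a_3 = 4: 61/13  (> 6, stop)

14/3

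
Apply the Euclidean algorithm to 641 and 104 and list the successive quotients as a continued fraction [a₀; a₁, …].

[6; 6, 8, 2]

641 = 6·104 + 17, so a_0 = 6
104 = 6·17 + 2, so a_1 = 6
17 = 8·2 + 1, so a_2 = 8
2 = 2·1 + 0, so a_3 = 2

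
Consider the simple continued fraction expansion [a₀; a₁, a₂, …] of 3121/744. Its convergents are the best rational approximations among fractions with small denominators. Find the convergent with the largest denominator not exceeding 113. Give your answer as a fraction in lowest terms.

a_0 = 4: 4/1  (≤ bound)
a_1 = 5: 21/5  (≤ bound)
a_2 = 7: 151/36  (≤ bound)
a_3 = 1: 172/41  (≤ bound)
a_4 = 1: 323/77  (≤ bound)
a_5 = 1: 495/118  (> 113, stop)

323/77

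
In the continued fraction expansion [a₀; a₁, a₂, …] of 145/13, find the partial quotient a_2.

145 = 11·13 + 2, so a_0 = 11
13 = 6·2 + 1, so a_1 = 6
2 = 2·1 + 0, so a_2 = 2

2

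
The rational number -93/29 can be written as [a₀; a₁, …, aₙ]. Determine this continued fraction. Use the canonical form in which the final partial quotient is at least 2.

-93 = -4·29 + 23, so a_0 = -4
29 = 1·23 + 6, so a_1 = 1
23 = 3·6 + 5, so a_2 = 3
6 = 1·5 + 1, so a_3 = 1
5 = 5·1 + 0, so a_4 = 5

[-4; 1, 3, 1, 5]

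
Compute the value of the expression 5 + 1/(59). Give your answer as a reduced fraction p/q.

296/59

a_0 = 5: 5/1
a_1 = 59: 296/59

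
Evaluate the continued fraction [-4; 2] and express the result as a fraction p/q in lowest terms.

Use the convergent recurrence hₖ = aₖ·hₖ₋₁ + hₖ₋₂ (and likewise for the denominators kₖ):
a_0 = -4: -4/1
a_1 = 2: -7/2

-7/2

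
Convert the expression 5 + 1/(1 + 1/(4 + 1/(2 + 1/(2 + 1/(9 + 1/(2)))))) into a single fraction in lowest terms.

3111/535

a_0 = 5: 5/1
a_1 = 1: 6/1
a_2 = 4: 29/5
a_3 = 2: 64/11
a_4 = 2: 157/27
a_5 = 9: 1477/254
a_6 = 2: 3111/535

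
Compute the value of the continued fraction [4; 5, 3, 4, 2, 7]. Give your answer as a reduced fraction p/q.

4804/1147

Work from the innermost term outward:
Start with 7.
2 + 1/(7/1) = 2 + 1/7 = 15/7
4 + 1/(15/7) = 4 + 7/15 = 67/15
3 + 1/(67/15) = 3 + 15/67 = 216/67
5 + 1/(216/67) = 5 + 67/216 = 1147/216
4 + 1/(1147/216) = 4 + 216/1147 = 4804/1147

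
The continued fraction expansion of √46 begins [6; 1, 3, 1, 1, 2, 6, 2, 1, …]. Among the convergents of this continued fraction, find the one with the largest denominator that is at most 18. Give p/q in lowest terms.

List convergents until the denominator exceeds the bound:
a_0 = 6: 6/1  (≤ bound)
a_1 = 1: 7/1  (≤ bound)
a_2 = 3: 27/4  (≤ bound)
a_3 = 1: 34/5  (≤ bound)
a_4 = 1: 61/9  (≤ bound)
a_5 = 2: 156/23  (> 18, stop)

61/9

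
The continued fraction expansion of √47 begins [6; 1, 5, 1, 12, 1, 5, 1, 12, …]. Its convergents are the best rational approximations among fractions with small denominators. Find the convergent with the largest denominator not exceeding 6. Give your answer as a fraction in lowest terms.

List convergents until the denominator exceeds the bound:
a_0 = 6: 6/1  (≤ bound)
a_1 = 1: 7/1  (≤ bound)
a_2 = 5: 41/6  (≤ bound)
a_3 = 1: 48/7  (> 6, stop)

41/6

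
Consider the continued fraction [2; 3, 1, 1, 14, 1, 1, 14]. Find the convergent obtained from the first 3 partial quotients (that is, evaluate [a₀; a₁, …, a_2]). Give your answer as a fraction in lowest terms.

9/4

Build up convergents one term at a time:
a_0 = 2: 2/1
a_1 = 3: 7/3
a_2 = 1: 9/4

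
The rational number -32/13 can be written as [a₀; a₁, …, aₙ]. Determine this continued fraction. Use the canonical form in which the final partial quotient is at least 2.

[-3; 1, 1, 6]

Run the Euclidean algorithm, recording each quotient:
⌊-32/13⌋ = -3, remainder 7
⌊13/7⌋ = 1, remainder 6
⌊7/6⌋ = 1, remainder 1
⌊6/1⌋ = 6, remainder 0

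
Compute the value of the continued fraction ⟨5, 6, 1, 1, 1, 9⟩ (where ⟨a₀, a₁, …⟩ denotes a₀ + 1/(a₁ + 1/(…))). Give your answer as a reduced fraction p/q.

994/193

Compute successive convergents:
a_0 = 5: 5/1
a_1 = 6: 31/6
a_2 = 1: 36/7
a_3 = 1: 67/13
a_4 = 1: 103/20
a_5 = 9: 994/193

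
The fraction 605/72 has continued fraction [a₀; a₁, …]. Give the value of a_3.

⌊605/72⌋ = 8, remainder 29
⌊72/29⌋ = 2, remainder 14
⌊29/14⌋ = 2, remainder 1
⌊14/1⌋ = 14, remainder 0

14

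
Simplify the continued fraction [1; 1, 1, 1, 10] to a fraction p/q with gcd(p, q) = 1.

Start with 10.
1 + 1/(10/1) = 1 + 1/10 = 11/10
1 + 1/(11/10) = 1 + 10/11 = 21/11
1 + 1/(21/11) = 1 + 11/21 = 32/21
1 + 1/(32/21) = 1 + 21/32 = 53/32

53/32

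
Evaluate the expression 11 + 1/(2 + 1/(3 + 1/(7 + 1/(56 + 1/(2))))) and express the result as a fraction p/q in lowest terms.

Compute successive convergents:
a_0 = 11: 11/1
a_1 = 2: 23/2
a_2 = 3: 80/7
a_3 = 7: 583/51
a_4 = 56: 32728/2863
a_5 = 2: 66039/5777

66039/5777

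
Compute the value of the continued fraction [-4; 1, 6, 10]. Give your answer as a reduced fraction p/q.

-223/71

a_0 = -4: -4/1
a_1 = 1: -3/1
a_2 = 6: -22/7
a_3 = 10: -223/71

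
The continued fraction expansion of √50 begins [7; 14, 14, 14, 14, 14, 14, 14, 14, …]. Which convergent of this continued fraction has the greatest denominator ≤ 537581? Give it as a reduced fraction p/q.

a_0 = 7: 7/1  (≤ bound)
a_1 = 14: 99/14  (≤ bound)
a_2 = 14: 1393/197  (≤ bound)
a_3 = 14: 19601/2772  (≤ bound)
a_4 = 14: 275807/39005  (≤ bound)
a_5 = 14: 3880899/548842  (> 537581, stop)

275807/39005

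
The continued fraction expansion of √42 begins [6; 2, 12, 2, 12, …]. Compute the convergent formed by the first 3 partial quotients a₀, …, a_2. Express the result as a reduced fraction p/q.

162/25

Start with 12.
2 + 1/(12/1) = 2 + 1/12 = 25/12
6 + 1/(25/12) = 6 + 12/25 = 162/25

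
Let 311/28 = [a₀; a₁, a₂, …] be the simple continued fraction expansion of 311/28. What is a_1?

9

⌊311/28⌋ = 11, remainder 3
⌊28/3⌋ = 9, remainder 1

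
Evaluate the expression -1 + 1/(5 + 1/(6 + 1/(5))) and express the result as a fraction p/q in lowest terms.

-129/160

a_0 = -1: -1/1
a_1 = 5: -4/5
a_2 = 6: -25/31
a_3 = 5: -129/160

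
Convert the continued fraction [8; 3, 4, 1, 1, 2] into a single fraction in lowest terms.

Use the convergent recurrence hₖ = aₖ·hₖ₋₁ + hₖ₋₂ (and likewise for the denominators kₖ):
a_0 = 8: 8/1
a_1 = 3: 25/3
a_2 = 4: 108/13
a_3 = 1: 133/16
a_4 = 1: 241/29
a_5 = 2: 615/74

615/74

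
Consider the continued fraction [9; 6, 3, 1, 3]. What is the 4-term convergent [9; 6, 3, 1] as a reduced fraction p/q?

229/25

Starting at the tail and folding back:
Start with 1.
3 + 1/(1/1) = 3 + 1/1 = 4/1
6 + 1/(4/1) = 6 + 1/4 = 25/4
9 + 1/(25/4) = 9 + 4/25 = 229/25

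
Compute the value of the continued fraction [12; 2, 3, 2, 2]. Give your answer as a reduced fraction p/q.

485/39

Collapse the nested fraction from the inside out:
Start with 2.
2 + 1/(2/1) = 2 + 1/2 = 5/2
3 + 1/(5/2) = 3 + 2/5 = 17/5
2 + 1/(17/5) = 2 + 5/17 = 39/17
12 + 1/(39/17) = 12 + 17/39 = 485/39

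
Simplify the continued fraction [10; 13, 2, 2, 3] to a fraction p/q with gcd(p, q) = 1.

Use the convergent recurrence hₖ = aₖ·hₖ₋₁ + hₖ₋₂ (and likewise for the denominators kₖ):
a_0 = 10: 10/1
a_1 = 13: 131/13
a_2 = 2: 272/27
a_3 = 2: 675/67
a_4 = 3: 2297/228

2297/228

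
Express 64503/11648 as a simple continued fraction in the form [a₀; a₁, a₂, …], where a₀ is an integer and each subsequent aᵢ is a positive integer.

⌊64503/11648⌋ = 5, remainder 6263
⌊11648/6263⌋ = 1, remainder 5385
⌊6263/5385⌋ = 1, remainder 878
⌊5385/878⌋ = 6, remainder 117
⌊878/117⌋ = 7, remainder 59
⌊117/59⌋ = 1, remainder 58
⌊59/58⌋ = 1, remainder 1
⌊58/1⌋ = 58, remainder 0

[5; 1, 1, 6, 7, 1, 1, 58]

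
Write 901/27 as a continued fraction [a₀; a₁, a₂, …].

901 = 33·27 + 10, so a_0 = 33
27 = 2·10 + 7, so a_1 = 2
10 = 1·7 + 3, so a_2 = 1
7 = 2·3 + 1, so a_3 = 2
3 = 3·1 + 0, so a_4 = 3

[33; 2, 1, 2, 3]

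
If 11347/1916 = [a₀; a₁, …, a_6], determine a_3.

1

11347 = 5·1916 + 1767, so a_0 = 5
1916 = 1·1767 + 149, so a_1 = 1
1767 = 11·149 + 128, so a_2 = 11
149 = 1·128 + 21, so a_3 = 1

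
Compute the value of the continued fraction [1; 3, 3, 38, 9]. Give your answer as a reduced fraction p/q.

4495/3457

Start with 9.
38 + 1/(9/1) = 38 + 1/9 = 343/9
3 + 1/(343/9) = 3 + 9/343 = 1038/343
3 + 1/(1038/343) = 3 + 343/1038 = 3457/1038
1 + 1/(3457/1038) = 1 + 1038/3457 = 4495/3457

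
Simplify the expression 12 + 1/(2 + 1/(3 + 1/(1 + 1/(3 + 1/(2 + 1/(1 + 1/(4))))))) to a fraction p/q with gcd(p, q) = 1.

Start with 4.
1 + 1/(4/1) = 1 + 1/4 = 5/4
2 + 1/(5/4) = 2 + 4/5 = 14/5
3 + 1/(14/5) = 3 + 5/14 = 47/14
1 + 1/(47/14) = 1 + 14/47 = 61/47
3 + 1/(61/47) = 3 + 47/61 = 230/61
2 + 1/(230/61) = 2 + 61/230 = 521/230
12 + 1/(521/230) = 12 + 230/521 = 6482/521

6482/521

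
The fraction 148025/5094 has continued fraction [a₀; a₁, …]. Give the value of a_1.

148025 ÷ 5094 → quotient 29, remainder 299
5094 ÷ 299 → quotient 17, remainder 11

17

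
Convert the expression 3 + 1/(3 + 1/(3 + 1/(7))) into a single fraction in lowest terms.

Start with 7.
3 + 1/(7/1) = 3 + 1/7 = 22/7
3 + 1/(22/7) = 3 + 7/22 = 73/22
3 + 1/(73/22) = 3 + 22/73 = 241/73

241/73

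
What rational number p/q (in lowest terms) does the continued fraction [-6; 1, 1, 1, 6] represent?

-107/20

a_0 = -6: -6/1
a_1 = 1: -5/1
a_2 = 1: -11/2
a_3 = 1: -16/3
a_4 = 6: -107/20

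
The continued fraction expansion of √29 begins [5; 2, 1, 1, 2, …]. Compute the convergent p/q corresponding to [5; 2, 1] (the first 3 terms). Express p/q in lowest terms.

Use the convergent recurrence hₖ = aₖ·hₖ₋₁ + hₖ₋₂ (and likewise for the denominators kₖ):
a_0 = 5: 5/1
a_1 = 2: 11/2
a_2 = 1: 16/3

16/3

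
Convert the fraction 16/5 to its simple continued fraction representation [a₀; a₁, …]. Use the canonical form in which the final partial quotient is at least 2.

16 = 3·5 + 1, so a_0 = 3
5 = 5·1 + 0, so a_1 = 5

[3; 5]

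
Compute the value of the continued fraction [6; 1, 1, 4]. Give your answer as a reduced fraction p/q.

59/9

Start with 4.
1 + 1/(4/1) = 1 + 1/4 = 5/4
1 + 1/(5/4) = 1 + 4/5 = 9/5
6 + 1/(9/5) = 6 + 5/9 = 59/9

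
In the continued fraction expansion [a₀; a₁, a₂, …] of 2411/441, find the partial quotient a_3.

2411 ÷ 441 → quotient 5, remainder 206
441 ÷ 206 → quotient 2, remainder 29
206 ÷ 29 → quotient 7, remainder 3
29 ÷ 3 → quotient 9, remainder 2

9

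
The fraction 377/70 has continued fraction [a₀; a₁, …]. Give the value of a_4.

2

⌊377/70⌋ = 5, remainder 27
⌊70/27⌋ = 2, remainder 16
⌊27/16⌋ = 1, remainder 11
⌊16/11⌋ = 1, remainder 5
⌊11/5⌋ = 2, remainder 1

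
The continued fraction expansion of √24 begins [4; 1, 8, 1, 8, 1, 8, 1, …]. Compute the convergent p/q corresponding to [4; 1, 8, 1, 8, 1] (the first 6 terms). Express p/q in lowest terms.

Start with 1.
8 + 1/(1/1) = 8 + 1/1 = 9/1
1 + 1/(9/1) = 1 + 1/9 = 10/9
8 + 1/(10/9) = 8 + 9/10 = 89/10
1 + 1/(89/10) = 1 + 10/89 = 99/89
4 + 1/(99/89) = 4 + 89/99 = 485/99

485/99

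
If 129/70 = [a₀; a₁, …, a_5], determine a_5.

129 ÷ 70 → quotient 1, remainder 59
70 ÷ 59 → quotient 1, remainder 11
59 ÷ 11 → quotient 5, remainder 4
11 ÷ 4 → quotient 2, remainder 3
4 ÷ 3 → quotient 1, remainder 1
3 ÷ 1 → quotient 3, remainder 0

3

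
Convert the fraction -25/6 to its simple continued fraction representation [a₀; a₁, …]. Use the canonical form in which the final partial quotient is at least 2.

[-5; 1, 5]

-25 ÷ 6 → quotient -5, remainder 5
6 ÷ 5 → quotient 1, remainder 1
5 ÷ 1 → quotient 5, remainder 0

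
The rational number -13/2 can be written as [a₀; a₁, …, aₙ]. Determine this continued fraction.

[-7; 2]

Apply division with remainder until the remainder is 0:
⌊-13/2⌋ = -7, remainder 1
⌊2/1⌋ = 2, remainder 0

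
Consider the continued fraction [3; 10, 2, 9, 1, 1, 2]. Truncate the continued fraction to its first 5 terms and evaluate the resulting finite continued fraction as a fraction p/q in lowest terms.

681/220

a_0 = 3: 3/1
a_1 = 10: 31/10
a_2 = 2: 65/21
a_3 = 9: 616/199
a_4 = 1: 681/220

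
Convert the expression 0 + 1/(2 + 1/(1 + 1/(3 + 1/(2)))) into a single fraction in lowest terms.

Start with 2.
3 + 1/(2/1) = 3 + 1/2 = 7/2
1 + 1/(7/2) = 1 + 2/7 = 9/7
2 + 1/(9/7) = 2 + 7/9 = 25/9
0 + 1/(25/9) = 0 + 9/25 = 9/25

9/25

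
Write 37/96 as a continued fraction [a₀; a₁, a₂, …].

[0; 2, 1, 1, 2, 7]

37 ÷ 96 → quotient 0, remainder 37
96 ÷ 37 → quotient 2, remainder 22
37 ÷ 22 → quotient 1, remainder 15
22 ÷ 15 → quotient 1, remainder 7
15 ÷ 7 → quotient 2, remainder 1
7 ÷ 1 → quotient 7, remainder 0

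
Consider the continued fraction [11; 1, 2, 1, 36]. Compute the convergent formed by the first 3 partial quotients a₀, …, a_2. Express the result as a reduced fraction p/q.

35/3

Build up convergents one term at a time:
a_0 = 11: 11/1
a_1 = 1: 12/1
a_2 = 2: 35/3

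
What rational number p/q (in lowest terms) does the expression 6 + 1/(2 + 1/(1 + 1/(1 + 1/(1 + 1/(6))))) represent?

338/53

a_0 = 6: 6/1
a_1 = 2: 13/2
a_2 = 1: 19/3
a_3 = 1: 32/5
a_4 = 1: 51/8
a_5 = 6: 338/53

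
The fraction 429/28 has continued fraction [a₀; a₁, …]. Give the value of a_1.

3

429 ÷ 28 → quotient 15, remainder 9
28 ÷ 9 → quotient 3, remainder 1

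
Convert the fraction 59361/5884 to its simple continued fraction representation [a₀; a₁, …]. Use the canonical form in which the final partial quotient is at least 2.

[10; 11, 3, 2, 2, 7, 4]

Repeatedly divide and take the remainder:
⌊59361/5884⌋ = 10, remainder 521
⌊5884/521⌋ = 11, remainder 153
⌊521/153⌋ = 3, remainder 62
⌊153/62⌋ = 2, remainder 29
⌊62/29⌋ = 2, remainder 4
⌊29/4⌋ = 7, remainder 1
⌊4/1⌋ = 4, remainder 0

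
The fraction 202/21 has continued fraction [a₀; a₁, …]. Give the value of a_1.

202 = 9·21 + 13, so a_0 = 9
21 = 1·13 + 8, so a_1 = 1

1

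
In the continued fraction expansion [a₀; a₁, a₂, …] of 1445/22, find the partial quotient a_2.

1445 = 65·22 + 15, so a_0 = 65
22 = 1·15 + 7, so a_1 = 1
15 = 2·7 + 1, so a_2 = 2

2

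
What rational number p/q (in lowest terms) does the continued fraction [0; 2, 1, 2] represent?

3/8

a_0 = 0: 0/1
a_1 = 2: 1/2
a_2 = 1: 1/3
a_3 = 2: 3/8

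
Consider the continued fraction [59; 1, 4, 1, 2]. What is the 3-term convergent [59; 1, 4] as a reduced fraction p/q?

Use the convergent recurrence hₖ = aₖ·hₖ₋₁ + hₖ₋₂ (and likewise for the denominators kₖ):
a_0 = 59: 59/1
a_1 = 1: 60/1
a_2 = 4: 299/5

299/5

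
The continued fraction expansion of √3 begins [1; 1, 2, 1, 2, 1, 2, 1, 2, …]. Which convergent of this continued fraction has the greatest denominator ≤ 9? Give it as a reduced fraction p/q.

7/4

a_0 = 1: 1/1  (≤ bound)
a_1 = 1: 2/1  (≤ bound)
a_2 = 2: 5/3  (≤ bound)
a_3 = 1: 7/4  (≤ bound)
a_4 = 2: 19/11  (> 9, stop)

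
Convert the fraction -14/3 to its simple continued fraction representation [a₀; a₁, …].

-14 = -5·3 + 1, so a_0 = -5
3 = 3·1 + 0, so a_1 = 3

[-5; 3]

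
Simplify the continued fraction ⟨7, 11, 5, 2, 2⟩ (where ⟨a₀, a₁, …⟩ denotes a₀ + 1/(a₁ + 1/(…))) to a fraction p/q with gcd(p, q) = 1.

Collapse the nested fraction from the inside out:
Start with 2.
2 + 1/(2/1) = 2 + 1/2 = 5/2
5 + 1/(5/2) = 5 + 2/5 = 27/5
11 + 1/(27/5) = 11 + 5/27 = 302/27
7 + 1/(302/27) = 7 + 27/302 = 2141/302

2141/302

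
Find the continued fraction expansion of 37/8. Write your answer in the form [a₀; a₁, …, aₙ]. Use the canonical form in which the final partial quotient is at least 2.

37 ÷ 8 → quotient 4, remainder 5
8 ÷ 5 → quotient 1, remainder 3
5 ÷ 3 → quotient 1, remainder 2
3 ÷ 2 → quotient 1, remainder 1
2 ÷ 1 → quotient 2, remainder 0

[4; 1, 1, 1, 2]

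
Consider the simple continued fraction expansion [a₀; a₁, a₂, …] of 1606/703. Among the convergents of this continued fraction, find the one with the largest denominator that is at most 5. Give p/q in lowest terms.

9/4

List convergents until the denominator exceeds the bound:
a_0 = 2: 2/1  (≤ bound)
a_1 = 3: 7/3  (≤ bound)
a_2 = 1: 9/4  (≤ bound)
a_3 = 1: 16/7  (> 5, stop)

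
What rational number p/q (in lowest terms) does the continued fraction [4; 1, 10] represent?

54/11

a_0 = 4: 4/1
a_1 = 1: 5/1
a_2 = 10: 54/11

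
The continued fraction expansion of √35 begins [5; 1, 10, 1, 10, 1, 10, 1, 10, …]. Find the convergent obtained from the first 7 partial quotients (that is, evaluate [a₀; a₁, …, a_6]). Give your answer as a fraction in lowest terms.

9235/1561

Collapse the nested fraction from the inside out:
Start with 10.
1 + 1/(10/1) = 1 + 1/10 = 11/10
10 + 1/(11/10) = 10 + 10/11 = 120/11
1 + 1/(120/11) = 1 + 11/120 = 131/120
10 + 1/(131/120) = 10 + 120/131 = 1430/131
1 + 1/(1430/131) = 1 + 131/1430 = 1561/1430
5 + 1/(1561/1430) = 5 + 1430/1561 = 9235/1561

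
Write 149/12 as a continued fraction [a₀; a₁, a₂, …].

[12; 2, 2, 2]

149 ÷ 12 → quotient 12, remainder 5
12 ÷ 5 → quotient 2, remainder 2
5 ÷ 2 → quotient 2, remainder 1
2 ÷ 1 → quotient 2, remainder 0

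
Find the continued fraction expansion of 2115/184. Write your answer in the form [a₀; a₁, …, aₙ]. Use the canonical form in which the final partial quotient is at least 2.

[11; 2, 45, 2]

2115 ÷ 184 → quotient 11, remainder 91
184 ÷ 91 → quotient 2, remainder 2
91 ÷ 2 → quotient 45, remainder 1
2 ÷ 1 → quotient 2, remainder 0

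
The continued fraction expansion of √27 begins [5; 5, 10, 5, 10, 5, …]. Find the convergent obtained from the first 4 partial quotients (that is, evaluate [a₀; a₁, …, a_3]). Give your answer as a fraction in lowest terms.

Start with 5.
10 + 1/(5/1) = 10 + 1/5 = 51/5
5 + 1/(51/5) = 5 + 5/51 = 260/51
5 + 1/(260/51) = 5 + 51/260 = 1351/260

1351/260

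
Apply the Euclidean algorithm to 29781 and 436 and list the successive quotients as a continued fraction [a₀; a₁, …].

29781 = 68·436 + 133, so a_0 = 68
436 = 3·133 + 37, so a_1 = 3
133 = 3·37 + 22, so a_2 = 3
37 = 1·22 + 15, so a_3 = 1
22 = 1·15 + 7, so a_4 = 1
15 = 2·7 + 1, so a_5 = 2
7 = 7·1 + 0, so a_6 = 7

[68; 3, 3, 1, 1, 2, 7]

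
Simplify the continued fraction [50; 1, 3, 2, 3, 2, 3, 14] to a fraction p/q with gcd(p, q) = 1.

177051/3487

Start with 14.
3 + 1/(14/1) = 3 + 1/14 = 43/14
2 + 1/(43/14) = 2 + 14/43 = 100/43
3 + 1/(100/43) = 3 + 43/100 = 343/100
2 + 1/(343/100) = 2 + 100/343 = 786/343
3 + 1/(786/343) = 3 + 343/786 = 2701/786
1 + 1/(2701/786) = 1 + 786/2701 = 3487/2701
50 + 1/(3487/2701) = 50 + 2701/3487 = 177051/3487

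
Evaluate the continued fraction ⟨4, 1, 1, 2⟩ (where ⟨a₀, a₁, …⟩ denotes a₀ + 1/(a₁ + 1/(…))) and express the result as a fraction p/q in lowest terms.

23/5

a_0 = 4: 4/1
a_1 = 1: 5/1
a_2 = 1: 9/2
a_3 = 2: 23/5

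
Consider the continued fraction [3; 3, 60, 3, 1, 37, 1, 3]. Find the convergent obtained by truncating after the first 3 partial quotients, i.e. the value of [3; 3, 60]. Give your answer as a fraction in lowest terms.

Start with 60.
3 + 1/(60/1) = 3 + 1/60 = 181/60
3 + 1/(181/60) = 3 + 60/181 = 603/181

603/181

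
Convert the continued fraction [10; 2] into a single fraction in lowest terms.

21/2

Start with 2.
10 + 1/(2/1) = 10 + 1/2 = 21/2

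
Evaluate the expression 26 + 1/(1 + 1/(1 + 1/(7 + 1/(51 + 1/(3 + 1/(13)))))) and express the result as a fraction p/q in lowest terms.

819214/30875

Use the convergent recurrence hₖ = aₖ·hₖ₋₁ + hₖ₋₂ (and likewise for the denominators kₖ):
a_0 = 26: 26/1
a_1 = 1: 27/1
a_2 = 1: 53/2
a_3 = 7: 398/15
a_4 = 51: 20351/767
a_5 = 3: 61451/2316
a_6 = 13: 819214/30875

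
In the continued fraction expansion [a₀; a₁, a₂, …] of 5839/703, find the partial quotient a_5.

Run the Euclidean algorithm, recording each quotient:
⌊5839/703⌋ = 8, remainder 215
⌊703/215⌋ = 3, remainder 58
⌊215/58⌋ = 3, remainder 41
⌊58/41⌋ = 1, remainder 17
⌊41/17⌋ = 2, remainder 7
⌊17/7⌋ = 2, remainder 3

2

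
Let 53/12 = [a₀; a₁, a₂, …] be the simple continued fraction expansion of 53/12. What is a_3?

Run the Euclidean algorithm, recording each quotient:
53 = 4·12 + 5, so a_0 = 4
12 = 2·5 + 2, so a_1 = 2
5 = 2·2 + 1, so a_2 = 2
2 = 2·1 + 0, so a_3 = 2

2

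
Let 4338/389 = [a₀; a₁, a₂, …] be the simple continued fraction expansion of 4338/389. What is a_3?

Repeatedly divide and take the remainder:
4338 = 11·389 + 59, so a_0 = 11
389 = 6·59 + 35, so a_1 = 6
59 = 1·35 + 24, so a_2 = 1
35 = 1·24 + 11, so a_3 = 1

1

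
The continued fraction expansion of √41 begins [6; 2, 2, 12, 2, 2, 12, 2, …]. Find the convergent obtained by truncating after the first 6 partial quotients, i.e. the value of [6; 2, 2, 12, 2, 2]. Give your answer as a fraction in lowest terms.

2049/320

a_0 = 6: 6/1
a_1 = 2: 13/2
a_2 = 2: 32/5
a_3 = 12: 397/62
a_4 = 2: 826/129
a_5 = 2: 2049/320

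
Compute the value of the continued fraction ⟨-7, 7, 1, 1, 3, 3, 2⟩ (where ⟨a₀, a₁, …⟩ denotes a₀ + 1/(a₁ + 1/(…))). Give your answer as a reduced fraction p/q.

Start with 2.
3 + 1/(2/1) = 3 + 1/2 = 7/2
3 + 1/(7/2) = 3 + 2/7 = 23/7
1 + 1/(23/7) = 1 + 7/23 = 30/23
1 + 1/(30/23) = 1 + 23/30 = 53/30
7 + 1/(53/30) = 7 + 30/53 = 401/53
-7 + 1/(401/53) = -7 + 53/401 = -2754/401

-2754/401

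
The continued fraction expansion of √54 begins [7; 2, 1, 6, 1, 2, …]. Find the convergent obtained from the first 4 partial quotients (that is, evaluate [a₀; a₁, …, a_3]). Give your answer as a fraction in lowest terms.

Collapse the nested fraction from the inside out:
Start with 6.
1 + 1/(6/1) = 1 + 1/6 = 7/6
2 + 1/(7/6) = 2 + 6/7 = 20/7
7 + 1/(20/7) = 7 + 7/20 = 147/20

147/20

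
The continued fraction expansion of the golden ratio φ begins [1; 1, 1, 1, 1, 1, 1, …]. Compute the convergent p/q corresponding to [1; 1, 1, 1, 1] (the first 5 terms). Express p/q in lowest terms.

8/5

Build up convergents one term at a time:
a_0 = 1: 1/1
a_1 = 1: 2/1
a_2 = 1: 3/2
a_3 = 1: 5/3
a_4 = 1: 8/5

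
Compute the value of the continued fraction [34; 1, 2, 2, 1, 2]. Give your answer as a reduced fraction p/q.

937/27

a_0 = 34: 34/1
a_1 = 1: 35/1
a_2 = 2: 104/3
a_3 = 2: 243/7
a_4 = 1: 347/10
a_5 = 2: 937/27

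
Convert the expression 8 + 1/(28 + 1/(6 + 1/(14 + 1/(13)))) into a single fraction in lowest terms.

251439/31291

Compute successive convergents:
a_0 = 8: 8/1
a_1 = 28: 225/28
a_2 = 6: 1358/169
a_3 = 14: 19237/2394
a_4 = 13: 251439/31291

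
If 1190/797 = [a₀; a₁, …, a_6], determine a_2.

1190 = 1·797 + 393, so a_0 = 1
797 = 2·393 + 11, so a_1 = 2
393 = 35·11 + 8, so a_2 = 35

35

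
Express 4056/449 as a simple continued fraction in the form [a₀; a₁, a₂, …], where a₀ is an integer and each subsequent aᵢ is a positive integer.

[9; 29, 1, 14]

Run the Euclidean algorithm, recording each quotient:
4056 ÷ 449 → quotient 9, remainder 15
449 ÷ 15 → quotient 29, remainder 14
15 ÷ 14 → quotient 1, remainder 1
14 ÷ 1 → quotient 14, remainder 0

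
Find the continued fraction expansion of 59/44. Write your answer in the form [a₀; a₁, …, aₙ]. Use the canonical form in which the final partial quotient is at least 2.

Run the Euclidean algorithm, recording each quotient:
⌊59/44⌋ = 1, remainder 15
⌊44/15⌋ = 2, remainder 14
⌊15/14⌋ = 1, remainder 1
⌊14/1⌋ = 14, remainder 0

[1; 2, 1, 14]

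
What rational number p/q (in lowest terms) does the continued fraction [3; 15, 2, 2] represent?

Work from the innermost term outward:
Start with 2.
2 + 1/(2/1) = 2 + 1/2 = 5/2
15 + 1/(5/2) = 15 + 2/5 = 77/5
3 + 1/(77/5) = 3 + 5/77 = 236/77

236/77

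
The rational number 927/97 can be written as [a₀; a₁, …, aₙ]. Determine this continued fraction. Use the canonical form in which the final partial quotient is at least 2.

⌊927/97⌋ = 9, remainder 54
⌊97/54⌋ = 1, remainder 43
⌊54/43⌋ = 1, remainder 11
⌊43/11⌋ = 3, remainder 10
⌊11/10⌋ = 1, remainder 1
⌊10/1⌋ = 10, remainder 0

[9; 1, 1, 3, 1, 10]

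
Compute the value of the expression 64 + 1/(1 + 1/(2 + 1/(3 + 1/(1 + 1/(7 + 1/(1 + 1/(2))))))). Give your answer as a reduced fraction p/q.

Build up convergents one term at a time:
a_0 = 64: 64/1
a_1 = 1: 65/1
a_2 = 2: 194/3
a_3 = 3: 647/10
a_4 = 1: 841/13
a_5 = 7: 6534/101
a_6 = 1: 7375/114
a_7 = 2: 21284/329

21284/329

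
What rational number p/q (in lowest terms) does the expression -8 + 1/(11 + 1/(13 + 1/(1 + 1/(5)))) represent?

-7269/919

Collapse the nested fraction from the inside out:
Start with 5.
1 + 1/(5/1) = 1 + 1/5 = 6/5
13 + 1/(6/5) = 13 + 5/6 = 83/6
11 + 1/(83/6) = 11 + 6/83 = 919/83
-8 + 1/(919/83) = -8 + 83/919 = -7269/919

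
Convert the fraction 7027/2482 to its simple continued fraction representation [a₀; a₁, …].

[2; 1, 4, 1, 12, 10, 1, 2]

Run the Euclidean algorithm, recording each quotient:
7027 = 2·2482 + 2063, so a_0 = 2
2482 = 1·2063 + 419, so a_1 = 1
2063 = 4·419 + 387, so a_2 = 4
419 = 1·387 + 32, so a_3 = 1
387 = 12·32 + 3, so a_4 = 12
32 = 10·3 + 2, so a_5 = 10
3 = 1·2 + 1, so a_6 = 1
2 = 2·1 + 0, so a_7 = 2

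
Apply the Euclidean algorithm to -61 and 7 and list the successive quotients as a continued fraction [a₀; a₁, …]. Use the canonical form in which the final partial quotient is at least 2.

Run the Euclidean algorithm, recording each quotient:
-61 ÷ 7 → quotient -9, remainder 2
7 ÷ 2 → quotient 3, remainder 1
2 ÷ 1 → quotient 2, remainder 0

[-9; 3, 2]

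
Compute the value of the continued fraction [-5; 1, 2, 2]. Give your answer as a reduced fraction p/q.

-30/7

Starting at the tail and folding back:
Start with 2.
2 + 1/(2/1) = 2 + 1/2 = 5/2
1 + 1/(5/2) = 1 + 2/5 = 7/5
-5 + 1/(7/5) = -5 + 5/7 = -30/7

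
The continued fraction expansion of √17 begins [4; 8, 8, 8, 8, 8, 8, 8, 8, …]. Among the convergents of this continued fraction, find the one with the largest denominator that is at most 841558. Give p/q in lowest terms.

1166876/283009

a_0 = 4: 4/1  (≤ bound)
a_1 = 8: 33/8  (≤ bound)
a_2 = 8: 268/65  (≤ bound)
a_3 = 8: 2177/528  (≤ bound)
a_4 = 8: 17684/4289  (≤ bound)
a_5 = 8: 143649/34840  (≤ bound)
a_6 = 8: 1166876/283009  (≤ bound)
a_7 = 8: 9478657/2298912  (> 841558, stop)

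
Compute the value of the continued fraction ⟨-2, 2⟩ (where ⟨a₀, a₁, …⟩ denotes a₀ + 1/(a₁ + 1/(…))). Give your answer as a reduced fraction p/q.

-3/2

Start with 2.
-2 + 1/(2/1) = -2 + 1/2 = -3/2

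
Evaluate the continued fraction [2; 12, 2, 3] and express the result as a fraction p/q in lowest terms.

Starting at the tail and folding back:
Start with 3.
2 + 1/(3/1) = 2 + 1/3 = 7/3
12 + 1/(7/3) = 12 + 3/7 = 87/7
2 + 1/(87/7) = 2 + 7/87 = 181/87

181/87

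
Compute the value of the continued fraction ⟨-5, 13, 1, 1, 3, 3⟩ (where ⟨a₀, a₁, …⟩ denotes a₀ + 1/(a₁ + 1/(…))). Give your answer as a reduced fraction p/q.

-1537/312

a_0 = -5: -5/1
a_1 = 13: -64/13
a_2 = 1: -69/14
a_3 = 1: -133/27
a_4 = 3: -468/95
a_5 = 3: -1537/312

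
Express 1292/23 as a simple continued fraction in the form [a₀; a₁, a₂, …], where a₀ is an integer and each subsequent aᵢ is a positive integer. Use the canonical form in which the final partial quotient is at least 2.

[56; 5, 1, 3]

Repeatedly divide and take the remainder:
⌊1292/23⌋ = 56, remainder 4
⌊23/4⌋ = 5, remainder 3
⌊4/3⌋ = 1, remainder 1
⌊3/1⌋ = 3, remainder 0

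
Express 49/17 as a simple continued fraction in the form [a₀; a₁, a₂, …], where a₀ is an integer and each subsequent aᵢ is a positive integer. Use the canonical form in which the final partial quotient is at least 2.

Apply division with remainder until the remainder is 0:
⌊49/17⌋ = 2, remainder 15
⌊17/15⌋ = 1, remainder 2
⌊15/2⌋ = 7, remainder 1
⌊2/1⌋ = 2, remainder 0

[2; 1, 7, 2]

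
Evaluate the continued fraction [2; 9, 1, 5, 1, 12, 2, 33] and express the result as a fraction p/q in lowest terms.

Use the convergent recurrence hₖ = aₖ·hₖ₋₁ + hₖ₋₂ (and likewise for the denominators kₖ):
a_0 = 2: 2/1
a_1 = 9: 19/9
a_2 = 1: 21/10
a_3 = 5: 124/59
a_4 = 1: 145/69
a_5 = 12: 1864/887
a_6 = 2: 3873/1843
a_7 = 33: 129673/61706

129673/61706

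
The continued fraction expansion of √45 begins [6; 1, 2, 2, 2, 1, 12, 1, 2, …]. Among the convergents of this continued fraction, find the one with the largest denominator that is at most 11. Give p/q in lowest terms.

47/7

List convergents until the denominator exceeds the bound:
a_0 = 6: 6/1  (≤ bound)
a_1 = 1: 7/1  (≤ bound)
a_2 = 2: 20/3  (≤ bound)
a_3 = 2: 47/7  (≤ bound)
a_4 = 2: 114/17  (> 11, stop)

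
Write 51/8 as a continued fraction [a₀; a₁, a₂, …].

Run the Euclidean algorithm, recording each quotient:
⌊51/8⌋ = 6, remainder 3
⌊8/3⌋ = 2, remainder 2
⌊3/2⌋ = 1, remainder 1
⌊2/1⌋ = 2, remainder 0

[6; 2, 1, 2]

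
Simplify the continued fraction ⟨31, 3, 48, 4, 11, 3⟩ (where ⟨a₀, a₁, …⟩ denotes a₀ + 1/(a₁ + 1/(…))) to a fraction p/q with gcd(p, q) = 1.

a_0 = 31: 31/1
a_1 = 3: 94/3
a_2 = 48: 4543/145
a_3 = 4: 18266/583
a_4 = 11: 205469/6558
a_5 = 3: 634673/20257

634673/20257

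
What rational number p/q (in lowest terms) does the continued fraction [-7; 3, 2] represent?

Build up convergents one term at a time:
a_0 = -7: -7/1
a_1 = 3: -20/3
a_2 = 2: -47/7

-47/7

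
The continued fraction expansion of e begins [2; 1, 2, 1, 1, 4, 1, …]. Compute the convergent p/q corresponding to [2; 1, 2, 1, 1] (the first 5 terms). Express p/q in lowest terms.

Start with 1.
1 + 1/(1/1) = 1 + 1/1 = 2/1
2 + 1/(2/1) = 2 + 1/2 = 5/2
1 + 1/(5/2) = 1 + 2/5 = 7/5
2 + 1/(7/5) = 2 + 5/7 = 19/7

19/7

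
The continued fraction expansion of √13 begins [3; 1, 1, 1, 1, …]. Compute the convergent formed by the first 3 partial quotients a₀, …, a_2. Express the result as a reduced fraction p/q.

Compute successive convergents:
a_0 = 3: 3/1
a_1 = 1: 4/1
a_2 = 1: 7/2

7/2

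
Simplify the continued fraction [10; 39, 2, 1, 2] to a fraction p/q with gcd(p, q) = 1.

3158/315

Collapse the nested fraction from the inside out:
Start with 2.
1 + 1/(2/1) = 1 + 1/2 = 3/2
2 + 1/(3/2) = 2 + 2/3 = 8/3
39 + 1/(8/3) = 39 + 3/8 = 315/8
10 + 1/(315/8) = 10 + 8/315 = 3158/315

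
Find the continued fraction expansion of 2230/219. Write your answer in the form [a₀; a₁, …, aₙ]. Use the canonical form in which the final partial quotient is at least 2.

Apply division with remainder until the remainder is 0:
2230 = 10·219 + 40, so a_0 = 10
219 = 5·40 + 19, so a_1 = 5
40 = 2·19 + 2, so a_2 = 2
19 = 9·2 + 1, so a_3 = 9
2 = 2·1 + 0, so a_4 = 2

[10; 5, 2, 9, 2]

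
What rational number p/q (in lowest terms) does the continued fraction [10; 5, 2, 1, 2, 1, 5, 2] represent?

a_0 = 10: 10/1
a_1 = 5: 51/5
a_2 = 2: 112/11
a_3 = 1: 163/16
a_4 = 2: 438/43
a_5 = 1: 601/59
a_6 = 5: 3443/338
a_7 = 2: 7487/735

7487/735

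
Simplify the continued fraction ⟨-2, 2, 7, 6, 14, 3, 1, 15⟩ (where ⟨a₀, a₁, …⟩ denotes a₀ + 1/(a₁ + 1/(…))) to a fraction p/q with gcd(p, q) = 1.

-128067/83561

Start with 15.
1 + 1/(15/1) = 1 + 1/15 = 16/15
3 + 1/(16/15) = 3 + 15/16 = 63/16
14 + 1/(63/16) = 14 + 16/63 = 898/63
6 + 1/(898/63) = 6 + 63/898 = 5451/898
7 + 1/(5451/898) = 7 + 898/5451 = 39055/5451
2 + 1/(39055/5451) = 2 + 5451/39055 = 83561/39055
-2 + 1/(83561/39055) = -2 + 39055/83561 = -128067/83561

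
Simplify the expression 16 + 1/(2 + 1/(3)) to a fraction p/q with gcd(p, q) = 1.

115/7

Start with 3.
2 + 1/(3/1) = 2 + 1/3 = 7/3
16 + 1/(7/3) = 16 + 3/7 = 115/7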